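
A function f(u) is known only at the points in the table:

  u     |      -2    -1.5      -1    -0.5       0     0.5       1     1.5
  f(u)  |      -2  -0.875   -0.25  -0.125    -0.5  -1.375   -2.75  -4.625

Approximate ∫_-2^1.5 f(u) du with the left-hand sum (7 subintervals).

-3.9375

Δu = 0.5.
Sum = 0.5·[(-2) + (-0.875) + (-0.25) + (-0.125) + (-0.5) + (-1.375) + (-2.75)] = -3.9375.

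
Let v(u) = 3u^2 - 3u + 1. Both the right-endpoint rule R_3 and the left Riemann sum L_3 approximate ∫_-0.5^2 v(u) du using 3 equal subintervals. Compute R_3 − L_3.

R_3 ≈ 7.430556.
L_3 ≈ 4.305556.
R_3 − L_3 = 3.125.

3.125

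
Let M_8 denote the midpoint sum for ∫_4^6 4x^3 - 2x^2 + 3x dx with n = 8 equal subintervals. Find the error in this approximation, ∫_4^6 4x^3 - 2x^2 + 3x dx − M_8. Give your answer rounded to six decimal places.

Exact integral: ∫_4^6 f(x) dx ≈ 968.66666667.
M_8 = 968.0625.
Error ≈ 968.66666667 − 968.0625 ≈ 0.604167.

0.604167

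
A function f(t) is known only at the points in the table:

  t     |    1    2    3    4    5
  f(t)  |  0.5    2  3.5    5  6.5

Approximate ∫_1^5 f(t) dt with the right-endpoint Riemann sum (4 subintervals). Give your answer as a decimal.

17

Δt = 1.
Sum = 1·[2 + 3.5 + 5 + 6.5] = 17.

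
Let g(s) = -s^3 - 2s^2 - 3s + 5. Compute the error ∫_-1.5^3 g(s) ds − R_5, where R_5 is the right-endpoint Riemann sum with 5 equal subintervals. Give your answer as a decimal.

Exact integral: ∫_-1.5^3 g(s) ds = -26.859375.
R_5 = -55.26.
Error = -26.859375 − (-55.26) = 28.400625.

28.400625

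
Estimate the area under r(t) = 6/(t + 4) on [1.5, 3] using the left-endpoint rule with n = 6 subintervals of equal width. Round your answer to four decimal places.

1.4766

Δt = (3 − 1.5)/6 = 0.25.
Left endpoints: 1.5, 1.75, 2, 2.25, 2.5, 2.75.
r(1.5) = 12/11, r(1.75) = 24/23, r(2) = 1, r(2.25) = 0.96, r(2.5) = 12/13, r(2.75) = 8/9.
Sum = Δt · [r(1.5) + r(1.75) + r(2) + ...].
Sum ≈ 1.4766.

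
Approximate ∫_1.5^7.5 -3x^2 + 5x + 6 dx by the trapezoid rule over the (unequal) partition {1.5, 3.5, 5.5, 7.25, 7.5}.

-258.1875

Subinterval widths: 2, 2, 1.75, 0.25.
f(1.5) = 6.75, f(3.5) = -13.25, f(5.5) = -57.25, f(7.25) = -115.4375, f(7.5) = -125.25.
On each subinterval the trapezoid contributes (Δx_i/2)·[f(x_{i-1}) + f(x_i)].
Sum = -258.1875.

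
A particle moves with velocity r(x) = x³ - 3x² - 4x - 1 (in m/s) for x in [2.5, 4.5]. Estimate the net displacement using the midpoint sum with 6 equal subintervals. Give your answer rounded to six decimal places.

Δx = (4.5 − 2.5)/6 = 1/3.
Midpoints: 8/3, 3, 10/3, 11/3, 4, 13/3.
r(8/3) = -379/27, r(3) = -13, r(10/3) = -287/27, r(11/3) = -181/27, r(4) = -1, r(13/3) = 181/27.
Sum = Δx · [r(8/3) + r(3) + r(10/3) + ...].
Sum ≈ -12.888889.

-12.888889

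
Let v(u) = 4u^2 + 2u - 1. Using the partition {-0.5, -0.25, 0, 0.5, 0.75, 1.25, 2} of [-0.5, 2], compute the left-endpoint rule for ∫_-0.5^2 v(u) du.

6.375

Subinterval widths: 0.25, 0.25, 0.5, 0.25, 0.5, 0.75.
Left endpoints: -0.5, -0.25, 0, 0.5, 0.75, 1.25.
v(-0.5) = -1, v(-0.25) = -1.25, v(0) = -1, v(0.5) = 1, v(0.75) = 2.75, v(1.25) = 7.75.
Sum = Σ Δu_i · v(u_i).
Sum = 6.375.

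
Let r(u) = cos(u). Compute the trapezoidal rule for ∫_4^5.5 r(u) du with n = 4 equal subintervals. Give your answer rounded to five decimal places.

Δu = (5.5 − 4)/4 = 0.375.
r(4) ≈ -0.65364, r(4.375) ≈ -0.33102, r(4.75) ≈ 0.03760, r(5.125) ≈ 0.40100, r(5.5) ≈ 0.70867.
T_4 = (Δu/2)·[r(u_0) + 2r(u_1) + 2r(u_2) + 2r(u_3) + r(u_4)].
Sum ≈ 0.05066.

0.05066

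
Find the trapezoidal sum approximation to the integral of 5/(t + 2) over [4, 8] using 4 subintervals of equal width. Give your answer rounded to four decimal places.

Δt = (8 − 4)/4 = 1.
f(4) = 5/6, f(5) = 5/7, f(6) = 0.625, f(7) = 5/9, f(8) = 0.5.
T_4 = (Δt/2)·[f(t_0) + 2f(t_1) + 2f(t_2) + 2f(t_3) + f(t_4)].
Sum ≈ 2.5615.

2.5615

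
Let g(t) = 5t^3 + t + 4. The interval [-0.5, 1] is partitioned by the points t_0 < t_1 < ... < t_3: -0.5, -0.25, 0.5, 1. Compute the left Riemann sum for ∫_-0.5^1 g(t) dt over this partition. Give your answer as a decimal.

Subinterval widths: 0.25, 0.75, 0.5.
Left endpoints: -0.5, -0.25, 0.5.
g(-0.5) = 2.875, g(-0.25) = 3.671875, g(0.5) = 5.125.
Sum = Σ Δt_i · g(t_i).
Sum = 6.03515625.

6.03515625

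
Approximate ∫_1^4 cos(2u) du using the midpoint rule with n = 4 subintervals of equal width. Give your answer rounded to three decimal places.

Δu = (4 − 1)/4 = 0.75.
Midpoints: 1.375, 2.125, 2.875, 3.625.
f(1.375) ≈ -0.924, f(2.125) ≈ -0.446, f(2.875) ≈ 0.861, f(3.625) ≈ 0.568.
Sum = Δu · [f(1.375) + f(2.125) + f(2.875) + f(3.625)].
Sum ≈ 0.044.

0.044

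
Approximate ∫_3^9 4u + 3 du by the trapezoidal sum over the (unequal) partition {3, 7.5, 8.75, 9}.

Subinterval widths: 4.5, 1.25, 0.25.
f(3) = 15, f(7.5) = 33, f(8.75) = 38, f(9) = 39.
On each subinterval the trapezoid contributes (Δu_i/2)·[f(u_{i-1}) + f(u_i)].
Sum = 162.

162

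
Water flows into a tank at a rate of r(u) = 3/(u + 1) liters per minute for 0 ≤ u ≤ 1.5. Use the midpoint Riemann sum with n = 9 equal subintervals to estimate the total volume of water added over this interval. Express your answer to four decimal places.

Δu = (1.5 − 0)/9 = 1/6.
Midpoints: 1/12, 0.25, 5/12, 7/12, 0.75, 11/12, 13/12, 1.25, 17/12.
r(1/12) = 36/13, r(0.25) = 2.4, r(5/12) = 36/17, r(7/12) = 36/19, r(0.75) = 12/7, r(11/12) = 36/23, r(13/12) = 1.44, r(1.25) = 4/3, r(17/12) = 36/29.
Sum = Δu · [r(1/12) + r(0.25) + r(5/12) + ...].
Sum ≈ 2.7460.

2.7460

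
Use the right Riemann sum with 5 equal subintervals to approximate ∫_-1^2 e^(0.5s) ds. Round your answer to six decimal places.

4.888657

Δs = (2 − (-1))/5 = 0.6.
Right endpoints: -0.4, 0.2, 0.8, 1.4, 2.
f(-0.4) ≈ 0.818731, f(0.2) ≈ 1.105171, f(0.8) ≈ 1.491825, f(1.4) ≈ 2.013753, f(2) ≈ 2.718282.
Sum = Δs · [f(-0.4) + f(0.2) + f(0.8) + f(1.4) + f(2)].
Sum ≈ 4.888657.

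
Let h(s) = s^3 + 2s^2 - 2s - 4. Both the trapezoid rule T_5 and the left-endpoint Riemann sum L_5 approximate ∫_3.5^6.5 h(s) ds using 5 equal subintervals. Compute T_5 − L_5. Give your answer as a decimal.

T_5 = 524.31.
L_5 = 438.585.
T_5 − L_5 = 85.725.

85.725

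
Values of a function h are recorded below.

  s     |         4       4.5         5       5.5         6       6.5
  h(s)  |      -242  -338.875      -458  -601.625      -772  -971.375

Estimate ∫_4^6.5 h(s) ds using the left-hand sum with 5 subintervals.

-1206.25

Δs = 0.5.
Sum = 0.5·[(-242) + (-338.875) + (-458) + (-601.625) + (-772)] = -1206.25.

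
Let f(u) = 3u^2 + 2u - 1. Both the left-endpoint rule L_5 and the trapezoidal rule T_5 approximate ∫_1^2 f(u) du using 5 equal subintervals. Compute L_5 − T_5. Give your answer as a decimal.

L_5 = 7.92.
T_5 = 9.02.
L_5 − T_5 = -1.1.

-1.1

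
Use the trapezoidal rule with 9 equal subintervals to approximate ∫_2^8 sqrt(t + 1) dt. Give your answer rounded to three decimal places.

14.531

Δt = (8 − 2)/9 = 2/3.
f(2) ≈ 1.732, f(8/3) ≈ 1.915, f(10/3) ≈ 2.082, f(4) ≈ 2.236, f(14/3) ≈ 2.380, f(16/3) ≈ 2.517, f(6) ≈ 2.646, f(20/3) ≈ 2.769, f(22/3) ≈ 2.887, f(8) ≈ 3.000.
T_9 = (Δt/2)·[f(t_0) + 2f(t_1) + ... + 2f(t_{8}) + f(t_9)].
Sum ≈ 14.531.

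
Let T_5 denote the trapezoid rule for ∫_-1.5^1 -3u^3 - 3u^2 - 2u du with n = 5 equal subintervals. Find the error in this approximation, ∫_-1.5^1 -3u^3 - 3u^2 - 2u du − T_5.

Exact integral: ∫_-1.5^1 f(u) du = -0.078125.
T_5 = -0.15625.
Error = -0.078125 − (-0.15625) = 0.078125.

0.078125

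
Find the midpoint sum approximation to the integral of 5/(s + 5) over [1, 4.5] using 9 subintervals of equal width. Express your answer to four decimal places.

Δs = (4.5 − 1)/9 = 7/18.
Midpoints: 43/36, 19/12, 71/36, 85/36, 2.75, 113/36, 127/36, 47/12, 155/36.
f(43/36) = 180/223, f(19/12) = 60/79, f(71/36) = 180/251, f(85/36) = 36/53, f(2.75) = 20/31, f(113/36) = 180/293, f(127/36) = 180/307, f(47/12) = 60/107, f(155/36) = 36/67.
Sum = Δs · [f(43/36) + f(19/12) + f(71/36) + ...].
Sum ≈ 2.2971.

2.2971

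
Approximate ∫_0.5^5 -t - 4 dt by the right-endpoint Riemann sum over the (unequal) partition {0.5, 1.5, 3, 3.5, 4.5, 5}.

-32.75

Subinterval widths: 1, 1.5, 0.5, 1, 0.5.
Right endpoints: 1.5, 3, 3.5, 4.5, 5.
f(1.5) = -5.5, f(3) = -7, f(3.5) = -7.5, f(4.5) = -8.5, f(5) = -9.
Sum = Σ Δt_i · f(t_i).
Sum = -32.75.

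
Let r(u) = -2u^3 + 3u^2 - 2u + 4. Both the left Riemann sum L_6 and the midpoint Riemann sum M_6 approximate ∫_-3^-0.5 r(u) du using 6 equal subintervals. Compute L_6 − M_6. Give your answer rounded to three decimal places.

19.173

L_6 ≈ 104.77865.
M_6 = 85.60546875.
L_6 − M_6 ≈ 19.173.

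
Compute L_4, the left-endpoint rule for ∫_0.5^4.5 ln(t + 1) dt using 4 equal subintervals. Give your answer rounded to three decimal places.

Δt = (4.5 − 0.5)/4 = 1.
Left endpoints: 0.5, 1.5, 2.5, 3.5.
f(0.5) ≈ 0.405, f(1.5) ≈ 0.916, f(2.5) ≈ 1.253, f(3.5) ≈ 1.504.
Sum = Δt · [f(0.5) + f(1.5) + f(2.5) + f(3.5)].
Sum ≈ 4.079.

4.079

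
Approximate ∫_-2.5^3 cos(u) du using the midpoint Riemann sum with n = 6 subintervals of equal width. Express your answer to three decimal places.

0.766

Δu = (3 − (-2.5))/6 = 11/12.
Midpoints: -49/24, -1.125, -5/24, 17/24, 1.625, 61/24.
f(-49/24) ≈ -0.454, f(-1.125) ≈ 0.431, f(-5/24) ≈ 0.978, f(17/24) ≈ 0.759, f(1.625) ≈ -0.054, f(61/24) ≈ -0.825.
Sum = Δu · [f(-49/24) + f(-1.125) + f(-5/24) + ...].
Sum ≈ 0.766.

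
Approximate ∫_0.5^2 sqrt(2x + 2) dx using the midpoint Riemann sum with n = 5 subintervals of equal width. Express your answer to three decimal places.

Δx = (2 − 0.5)/5 = 0.3.
Midpoints: 0.65, 0.95, 1.25, 1.55, 1.85.
f(0.65) ≈ 1.817, f(0.95) ≈ 1.975, f(1.25) ≈ 2.121, f(1.55) ≈ 2.258, f(1.85) ≈ 2.387.
Sum = Δx · [f(0.65) + f(0.95) + f(1.25) + f(1.55) + f(1.85)].
Sum ≈ 3.168.

3.168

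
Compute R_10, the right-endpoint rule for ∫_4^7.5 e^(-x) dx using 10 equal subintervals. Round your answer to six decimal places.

0.014835

Δx = (7.5 − 4)/10 = 0.35.
Right endpoints: 4.35, 4.7, 5.05, 5.4, 5.75, 6.1, 6.45, 6.8, 7.15, 7.5.
f(4.35) ≈ 0.012907, f(4.7) ≈ 0.009095, f(5.05) ≈ 0.006409, f(5.4) ≈ 0.004517, f(5.75) ≈ 0.003183, f(6.1) ≈ 0.002243, f(6.45) ≈ 0.001581, f(6.8) ≈ 0.001114, f(7.15) ≈ 0.000785, f(7.5) ≈ 0.000553.
Sum = Δx · [f(4.35) + f(4.7) + f(5.05) + ...].
Sum ≈ 0.014835.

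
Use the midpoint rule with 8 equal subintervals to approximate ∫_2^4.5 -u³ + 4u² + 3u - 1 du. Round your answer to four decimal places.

Δu = (4.5 − 2)/8 = 0.3125.
Midpoints: 2.15625, 2.46875, 2.78125, 3.09375, 3.40625, 3.71875, 4.03125, 4.34375.
f(2.15625) = 460099/32768, f(2.46875) = 515729/32768, f(2.78125) = 549559/32768, f(3.09375) = 555589/32768, f(3.40625) = 527819/32768, f(3.71875) = 460249/32768, f(4.03125) = 346879/32768, f(4.34375) = 181709/32768.
Sum = Δu · [f(2.15625) + f(2.46875) + f(2.78125) + ...].
Sum ≈ 34.3097.

34.3097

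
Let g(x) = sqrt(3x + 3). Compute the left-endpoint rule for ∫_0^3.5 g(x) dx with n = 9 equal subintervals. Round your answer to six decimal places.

9.484607

Δx = (3.5 − 0)/9 = 7/18.
Left endpoints: 0, 7/18, 7/9, 7/6, 14/9, 35/18, 7/3, 49/18, 28/9.
g(0) ≈ 1.732051, g(7/18) ≈ 2.041241, g(7/9) ≈ 2.309401, g(7/6) ≈ 2.549510, g(14/9) ≈ 2.768875, g(35/18) ≈ 2.972092, g(7/3) ≈ 3.162278, g(49/18) ≈ 3.341656, g(28/9) ≈ 3.511885.
Sum = Δx · [g(0) + g(7/18) + g(7/9) + ...].
Sum ≈ 9.484607.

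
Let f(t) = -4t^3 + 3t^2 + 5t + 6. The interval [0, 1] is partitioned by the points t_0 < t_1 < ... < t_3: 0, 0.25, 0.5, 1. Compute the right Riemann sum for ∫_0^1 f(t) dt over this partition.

9.03125

Subinterval widths: 0.25, 0.25, 0.5.
Right endpoints: 0.25, 0.5, 1.
f(0.25) = 7.375, f(0.5) = 8.75, f(1) = 10.
Sum = Σ Δt_i · f(t_i).
Sum = 9.03125.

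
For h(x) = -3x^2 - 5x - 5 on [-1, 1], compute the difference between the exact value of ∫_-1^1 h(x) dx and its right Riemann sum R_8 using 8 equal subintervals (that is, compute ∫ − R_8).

Exact integral: ∫_-1^1 h(x) dx = -12.
R_8 = -13.3125.
Error = -12 − (-13.3125) = 1.3125.

1.3125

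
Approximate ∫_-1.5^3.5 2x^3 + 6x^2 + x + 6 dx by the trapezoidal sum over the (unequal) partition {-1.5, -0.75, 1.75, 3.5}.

242.8125

Subinterval widths: 0.75, 2.5, 1.75.
f(-1.5) = 11.25, f(-0.75) = 7.78125, f(1.75) = 36.84375, f(3.5) = 168.75.
On each subinterval the trapezoid contributes (Δx_i/2)·[f(x_{i-1}) + f(x_i)].
Sum = 242.8125.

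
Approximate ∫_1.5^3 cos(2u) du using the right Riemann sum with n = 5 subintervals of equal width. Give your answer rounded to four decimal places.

Δu = (3 − 1.5)/5 = 0.3.
Right endpoints: 1.8, 2.1, 2.4, 2.7, 3.
f(1.8) ≈ -0.8968, f(2.1) ≈ -0.4903, f(2.4) ≈ 0.0875, f(2.7) ≈ 0.6347, f(3) ≈ 0.9602.
Sum = Δu · [f(1.8) + f(2.1) + f(2.4) + f(2.7) + f(3)].
Sum ≈ 0.0886.

0.0886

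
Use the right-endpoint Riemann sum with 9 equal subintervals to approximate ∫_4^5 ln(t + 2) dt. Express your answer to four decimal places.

1.8794

Δt = (5 − 4)/9 = 1/9.
Right endpoints: 37/9, 38/9, 13/3, 40/9, 41/9, 14/3, 43/9, 44/9, 5.
f(37/9) ≈ 1.8101, f(38/9) ≈ 1.8281, f(13/3) ≈ 1.8458, f(40/9) ≈ 1.8632, f(41/9) ≈ 1.8803, f(14/3) ≈ 1.8971, f(43/9) ≈ 1.9136, f(44/9) ≈ 1.9299, f(5) ≈ 1.9459.
Sum = Δt · [f(37/9) + f(38/9) + f(13/3) + ...].
Sum ≈ 1.8794.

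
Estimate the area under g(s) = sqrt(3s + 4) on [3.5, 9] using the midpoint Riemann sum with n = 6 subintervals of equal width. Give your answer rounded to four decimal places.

Δs = (9 − 3.5)/6 = 11/12.
Midpoints: 95/24, 4.875, 139/24, 161/24, 7.625, 205/24.
g(95/24) ≈ 3.9843, g(4.875) ≈ 4.3157, g(139/24) ≈ 4.6233, g(161/24) ≈ 4.9117, g(7.625) ≈ 5.1841, g(205/24) ≈ 5.4429.
Sum = Δs · [g(95/24) + g(4.875) + g(139/24) + ...].
Sum ≈ 26.0902.

26.0902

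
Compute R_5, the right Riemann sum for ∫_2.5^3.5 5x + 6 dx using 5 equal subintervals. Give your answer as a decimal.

Δx = (3.5 − 2.5)/5 = 0.2.
Right endpoints: 2.7, 2.9, 3.1, 3.3, 3.5.
f(2.7) = 19.5, f(2.9) = 20.5, f(3.1) = 21.5, f(3.3) = 22.5, f(3.5) = 23.5.
Sum = Δx · [f(2.7) + f(2.9) + f(3.1) + f(3.3) + f(3.5)].
Sum = 21.5.

21.5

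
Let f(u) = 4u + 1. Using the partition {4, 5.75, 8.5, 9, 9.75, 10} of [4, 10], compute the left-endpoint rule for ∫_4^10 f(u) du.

Subinterval widths: 1.75, 2.75, 0.5, 0.75, 0.25.
Left endpoints: 4, 5.75, 8.5, 9, 9.75.
f(4) = 17, f(5.75) = 24, f(8.5) = 35, f(9) = 37, f(9.75) = 40.
Sum = Σ Δu_i · f(u_i).
Sum = 151.

151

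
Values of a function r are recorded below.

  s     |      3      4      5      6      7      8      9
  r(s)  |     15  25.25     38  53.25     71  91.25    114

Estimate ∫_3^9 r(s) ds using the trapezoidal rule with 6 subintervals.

Δs = 1.
T_6 = (1/2)·[15 + 2·25.25 + 2·38 + 2·53.25 + 2·71 + 2·91.25 + 114] = 343.25.

343.25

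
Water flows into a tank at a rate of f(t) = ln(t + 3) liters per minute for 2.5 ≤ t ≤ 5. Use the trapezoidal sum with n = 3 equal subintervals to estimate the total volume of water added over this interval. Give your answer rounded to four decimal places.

Δt = (5 − 2.5)/3 = 5/6.
f(2.5) ≈ 1.7047, f(10/3) ≈ 1.8458, f(25/6) ≈ 1.9694, f(5) ≈ 2.0794.
T_3 = (Δt/2)·[f(t_0) + 2f(t_1) + 2f(t_2) + f(t_3)].
Sum ≈ 4.7561.

4.7561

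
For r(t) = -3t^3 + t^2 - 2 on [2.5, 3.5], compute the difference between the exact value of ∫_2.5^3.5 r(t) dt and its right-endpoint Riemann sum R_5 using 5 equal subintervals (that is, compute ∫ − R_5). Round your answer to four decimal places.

7.7483

Exact integral: ∫_2.5^3.5 r(t) dt ≈ -76.166667.
R_5 = -83.915.
Error ≈ -76.166667 − (-83.915) ≈ 7.7483.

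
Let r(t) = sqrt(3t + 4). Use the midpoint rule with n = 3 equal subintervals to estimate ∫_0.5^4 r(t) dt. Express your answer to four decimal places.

Δt = (4 − 0.5)/3 = 7/6.
Midpoints: 13/12, 2.25, 41/12.
r(13/12) ≈ 2.6926, r(2.25) ≈ 3.2787, r(41/12) ≈ 3.7749.
Sum = Δt · [r(13/12) + r(2.25) + r(41/12)].
Sum ≈ 11.3706.

11.3706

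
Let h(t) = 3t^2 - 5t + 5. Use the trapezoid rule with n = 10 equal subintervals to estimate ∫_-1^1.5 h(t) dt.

Δt = (1.5 − (-1))/10 = 0.25.
h(-1) = 13, h(-0.75) = 10.4375, h(-0.5) = 8.25, h(-0.25) = 6.4375, h(0) = 5, h(0.25) = 3.9375, h(0.5) = 3.25, h(0.75) = 2.9375, h(1) = 3, h(1.25) = 3.4375, h(1.5) = 4.25.
T_10 = (Δt/2)·[h(t_0) + 2h(t_1) + ... + 2h(t_{9}) + h(t_10)].
Sum = 13.828125.

13.828125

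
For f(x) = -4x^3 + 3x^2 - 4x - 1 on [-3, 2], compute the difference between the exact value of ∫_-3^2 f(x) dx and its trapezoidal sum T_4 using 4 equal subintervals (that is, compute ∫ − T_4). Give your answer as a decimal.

-11.71875

Exact integral: ∫_-3^2 f(x) dx = 105.
T_4 = 116.71875.
Error = 105 − 116.71875 = -11.71875.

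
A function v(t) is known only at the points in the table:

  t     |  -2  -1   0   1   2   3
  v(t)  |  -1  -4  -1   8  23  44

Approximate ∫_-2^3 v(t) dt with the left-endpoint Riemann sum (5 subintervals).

Δt = 1.
Sum = 1·[(-1) + (-4) + (-1) + 8 + 23] = 25.

25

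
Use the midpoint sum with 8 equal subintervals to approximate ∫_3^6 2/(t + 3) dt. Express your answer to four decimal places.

Δt = (6 − 3)/8 = 0.375.
Midpoints: 3.1875, 3.5625, 3.9375, 4.3125, 4.6875, 5.0625, 5.4375, 5.8125.
f(3.1875) = 32/99, f(3.5625) = 32/105, f(3.9375) = 32/111, f(4.3125) = 32/117, f(4.6875) = 32/123, f(5.0625) = 32/129, f(5.4375) = 32/135, f(5.8125) = 32/141.
Sum = Δt · [f(3.1875) + f(3.5625) + f(3.9375) + ...].
Sum ≈ 0.8107.

0.8107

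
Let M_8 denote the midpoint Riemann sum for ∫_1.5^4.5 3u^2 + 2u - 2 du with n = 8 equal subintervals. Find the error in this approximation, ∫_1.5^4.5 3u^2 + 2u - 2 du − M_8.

0.10546875

Exact integral: ∫_1.5^4.5 f(u) du = 99.75.
M_8 = 99.64453125.
Error = 99.75 − 99.64453125 = 0.10546875.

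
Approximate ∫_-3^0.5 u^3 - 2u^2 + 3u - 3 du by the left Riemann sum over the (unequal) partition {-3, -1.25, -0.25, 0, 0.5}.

-114.05078125

Subinterval widths: 1.75, 1, 0.25, 0.5.
Left endpoints: -3, -1.25, -0.25, 0.
f(-3) = -57, f(-1.25) = -11.828125, f(-0.25) = -3.890625, f(0) = -3.
Sum = Σ Δu_i · f(u_i).
Sum = -114.05078125.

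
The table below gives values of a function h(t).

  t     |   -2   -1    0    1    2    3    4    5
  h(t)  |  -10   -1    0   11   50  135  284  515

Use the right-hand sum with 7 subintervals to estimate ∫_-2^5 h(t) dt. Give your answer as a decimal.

994

Δt = 1.
Sum = 1·[(-1) + 0 + 11 + 50 + 135 + 284 + 515] = 994.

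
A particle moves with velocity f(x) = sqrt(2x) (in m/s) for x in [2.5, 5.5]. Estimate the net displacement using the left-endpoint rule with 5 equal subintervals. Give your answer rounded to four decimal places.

8.1056

Δx = (5.5 − 2.5)/5 = 0.6.
Left endpoints: 2.5, 3.1, 3.7, 4.3, 4.9.
f(2.5) ≈ 2.2361, f(3.1) ≈ 2.4900, f(3.7) ≈ 2.7203, f(4.3) ≈ 2.9326, f(4.9) ≈ 3.1305.
Sum = Δx · [f(2.5) + f(3.1) + f(3.7) + f(4.3) + f(4.9)].
Sum ≈ 8.1056.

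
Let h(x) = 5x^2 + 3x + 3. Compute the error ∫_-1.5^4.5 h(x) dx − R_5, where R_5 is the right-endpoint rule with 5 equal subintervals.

-72

Exact integral: ∫_-1.5^4.5 h(x) dx = 202.5.
R_5 = 274.5.
Error = 202.5 − 274.5 = -72.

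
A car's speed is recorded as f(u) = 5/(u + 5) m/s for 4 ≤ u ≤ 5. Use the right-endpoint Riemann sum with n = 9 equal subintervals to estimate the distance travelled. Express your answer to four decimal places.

Δu = (5 − 4)/9 = 1/9.
Right endpoints: 37/9, 38/9, 13/3, 40/9, 41/9, 14/3, 43/9, 44/9, 5.
f(37/9) = 45/82, f(38/9) = 45/83, f(13/3) = 15/28, f(40/9) = 9/17, f(41/9) = 45/86, f(14/3) = 15/29, f(43/9) = 45/88, f(44/9) = 45/89, f(5) = 0.5.
Sum = Δu · [f(37/9) + f(38/9) + f(13/3) + ...].
Sum ≈ 0.5237.

0.5237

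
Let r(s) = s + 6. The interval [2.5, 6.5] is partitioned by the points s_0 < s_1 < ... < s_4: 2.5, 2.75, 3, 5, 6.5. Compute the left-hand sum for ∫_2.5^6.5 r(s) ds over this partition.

38.8125

Subinterval widths: 0.25, 0.25, 2, 1.5.
Left endpoints: 2.5, 2.75, 3, 5.
r(2.5) = 8.5, r(2.75) = 8.75, r(3) = 9, r(5) = 11.
Sum = Σ Δs_i · r(s_i).
Sum = 38.8125.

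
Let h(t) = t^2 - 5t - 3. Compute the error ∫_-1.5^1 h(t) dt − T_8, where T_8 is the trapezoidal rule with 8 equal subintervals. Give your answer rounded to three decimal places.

-0.041

Exact integral: ∫_-1.5^1 h(t) dt ≈ -2.91667.
T_8 ≈ -2.87598.
Error ≈ -2.91667 − (-2.87598) ≈ -0.041.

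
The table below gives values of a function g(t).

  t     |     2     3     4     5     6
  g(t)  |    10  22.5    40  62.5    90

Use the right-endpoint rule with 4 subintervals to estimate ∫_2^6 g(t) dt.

215

Δt = 1.
Sum = 1·[22.5 + 40 + 62.5 + 90] = 215.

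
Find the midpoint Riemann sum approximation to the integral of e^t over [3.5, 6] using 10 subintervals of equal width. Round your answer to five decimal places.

Δt = (6 − 3.5)/10 = 0.25.
Midpoints: 3.625, 3.875, 4.125, 4.375, 4.625, 4.875, 5.125, 5.375, 5.625, 5.875.
f(3.625) ≈ 37.52472, f(3.875) ≈ 48.18270, f(4.125) ≈ 61.86781, f(4.375) ≈ 79.43984, f(4.625) ≈ 102.00277, f(4.875) ≈ 130.97415, f(5.125) ≈ 168.17414, f(5.375) ≈ 215.93987, f(5.625) ≈ 277.27228, f(5.875) ≈ 356.02466.
Sum = Δt · [f(3.625) + f(3.875) + f(4.125) + ...].
Sum ≈ 369.35074.

369.35074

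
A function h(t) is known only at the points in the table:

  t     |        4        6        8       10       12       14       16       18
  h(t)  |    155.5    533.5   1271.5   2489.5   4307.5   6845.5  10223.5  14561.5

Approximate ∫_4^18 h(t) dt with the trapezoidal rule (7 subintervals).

66059

Δt = 2.
T_7 = (2/2)·[155.5 + 2·533.5 + 2·1271.5 + 2·2489.5 + 2·4307.5 + 2·6845.5 + 2·10223.5 + 14561.5] = 66059.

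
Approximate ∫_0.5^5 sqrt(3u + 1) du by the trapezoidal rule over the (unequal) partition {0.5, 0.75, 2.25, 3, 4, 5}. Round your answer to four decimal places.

13.2795

Subinterval widths: 0.25, 1.5, 0.75, 1, 1.
f(0.5) ≈ 1.5811, f(0.75) ≈ 1.8028, f(2.25) ≈ 2.7839, f(3) ≈ 3.1623, f(4) ≈ 3.6056, f(5) ≈ 4.0000.
On each subinterval the trapezoid contributes (Δu_i/2)·[f(u_{i-1}) + f(u_i)].
Sum ≈ 13.2795.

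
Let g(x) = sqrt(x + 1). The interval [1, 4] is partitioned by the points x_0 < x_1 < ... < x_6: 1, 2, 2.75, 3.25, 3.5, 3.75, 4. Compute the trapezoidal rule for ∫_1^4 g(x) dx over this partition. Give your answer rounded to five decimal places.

Subinterval widths: 1, 0.75, 0.5, 0.25, 0.25, 0.25.
g(1) ≈ 1.41421, g(2) ≈ 1.73205, g(2.75) ≈ 1.93649, g(3.25) ≈ 2.06155, g(3.5) ≈ 2.12132, g(3.75) ≈ 2.17945, g(4) ≈ 2.23607.
On each subinterval the trapezoid contributes (Δx_i/2)·[g(x_{i-1}) + g(x_i)].
Sum ≈ 5.56074.

5.56074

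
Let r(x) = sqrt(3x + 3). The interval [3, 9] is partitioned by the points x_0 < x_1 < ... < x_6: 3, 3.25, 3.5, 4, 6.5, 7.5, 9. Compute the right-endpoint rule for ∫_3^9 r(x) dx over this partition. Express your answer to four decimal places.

28.8719

Subinterval widths: 0.25, 0.25, 0.5, 2.5, 1, 1.5.
Right endpoints: 3.25, 3.5, 4, 6.5, 7.5, 9.
r(3.25) ≈ 3.5707, r(3.5) ≈ 3.6742, r(4) ≈ 3.8730, r(6.5) ≈ 4.7434, r(7.5) ≈ 5.0498, r(9) ≈ 5.4772.
Sum = Σ Δx_i · r(x_i).
Sum ≈ 28.8719.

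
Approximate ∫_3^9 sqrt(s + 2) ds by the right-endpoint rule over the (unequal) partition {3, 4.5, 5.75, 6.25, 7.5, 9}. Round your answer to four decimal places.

Subinterval widths: 1.5, 1.25, 0.5, 1.25, 1.5.
Right endpoints: 4.5, 5.75, 6.25, 7.5, 9.
f(4.5) ≈ 2.5495, f(5.75) ≈ 2.7839, f(6.25) ≈ 2.8723, f(7.5) ≈ 3.0822, f(9) ≈ 3.3166.
Sum = Σ Δs_i · f(s_i).
Sum ≈ 17.5680.

17.5680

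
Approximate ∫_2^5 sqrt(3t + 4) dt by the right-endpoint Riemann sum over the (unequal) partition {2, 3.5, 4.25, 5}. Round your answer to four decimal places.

Subinterval widths: 1.5, 0.75, 0.75.
Right endpoints: 3.5, 4.25, 5.
f(3.5) ≈ 3.8079, f(4.25) ≈ 4.0927, f(5) ≈ 4.3589.
Sum = Σ Δt_i · f(t_i).
Sum ≈ 12.0505.

12.0505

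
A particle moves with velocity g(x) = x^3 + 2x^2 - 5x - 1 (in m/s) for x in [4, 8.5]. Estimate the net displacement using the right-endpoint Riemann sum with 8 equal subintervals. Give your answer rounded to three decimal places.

1647.600

Δx = (8.5 − 4)/8 = 0.5625.
Right endpoints: 4.5625, 5.125, 5.6875, 6.25, 6.8125, 7.375, 7.9375, 8.5.
g(4.5625) = 462009/4096, g(5.125) = 82185/512, g(5.6875) = 897987/4096, g(6.25) = 290.015625, g(6.8125) = 1531605/4096, g(7.375) = 241683/512, g(7.9375) = 2397855/4096, g(8.5) = 715.125.
Sum = Δx · [g(4.5625) + g(5.125) + g(5.6875) + ...].
Sum ≈ 1647.600.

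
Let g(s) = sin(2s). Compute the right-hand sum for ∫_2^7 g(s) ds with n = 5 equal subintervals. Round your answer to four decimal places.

0.6200

Δs = (7 − 2)/5 = 1.
Right endpoints: 3, 4, 5, 6, 7.
g(3) ≈ -0.2794, g(4) ≈ 0.9894, g(5) ≈ -0.5440, g(6) ≈ -0.5366, g(7) ≈ 0.9906.
Sum = Δs · [g(3) + g(4) + g(5) + g(6) + g(7)].
Sum ≈ 0.6200.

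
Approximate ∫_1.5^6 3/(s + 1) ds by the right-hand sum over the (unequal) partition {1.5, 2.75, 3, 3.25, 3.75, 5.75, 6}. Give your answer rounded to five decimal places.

2.67579

Subinterval widths: 1.25, 0.25, 0.25, 0.5, 2, 0.25.
Right endpoints: 2.75, 3, 3.25, 3.75, 5.75, 6.
f(2.75) = 0.8, f(3) = 0.75, f(3.25) = 12/17, f(3.75) = 12/19, f(5.75) = 4/9, f(6) = 3/7.
Sum = Σ Δs_i · f(s_i).
Sum ≈ 2.67579.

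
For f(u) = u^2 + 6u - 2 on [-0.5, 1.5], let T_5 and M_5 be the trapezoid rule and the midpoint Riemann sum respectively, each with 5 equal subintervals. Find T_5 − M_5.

0.08

T_5 = 3.22.
M_5 = 3.14.
T_5 − M_5 = 0.08.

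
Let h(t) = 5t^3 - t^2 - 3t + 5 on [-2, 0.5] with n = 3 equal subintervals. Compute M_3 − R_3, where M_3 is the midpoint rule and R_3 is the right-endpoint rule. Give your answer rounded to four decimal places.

-10.0477

M_3 ≈ -2.732928.
R_3 ≈ 7.314815.
M_3 − R_3 ≈ -10.0477.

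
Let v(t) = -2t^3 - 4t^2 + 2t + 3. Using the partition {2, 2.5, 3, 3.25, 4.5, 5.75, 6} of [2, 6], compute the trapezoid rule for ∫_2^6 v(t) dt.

-894.46875

Subinterval widths: 0.5, 0.5, 0.25, 1.25, 1.25, 0.25.
v(2) = -25, v(2.5) = -48.25, v(3) = -81, v(3.25) = -101.40625, v(4.5) = -251.25, v(5.75) = -497.96875, v(6) = -561.
On each subinterval the trapezoid contributes (Δt_i/2)·[v(t_{i-1}) + v(t_i)].
Sum = -894.46875.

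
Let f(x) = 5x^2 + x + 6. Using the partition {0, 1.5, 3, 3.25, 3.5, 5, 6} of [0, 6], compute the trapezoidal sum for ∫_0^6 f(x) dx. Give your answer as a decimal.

Subinterval widths: 1.5, 1.5, 0.25, 0.25, 1.5, 1.
f(0) = 6, f(1.5) = 18.75, f(3) = 54, f(3.25) = 62.0625, f(3.5) = 70.75, f(5) = 136, f(6) = 192.
On each subinterval the trapezoid contributes (Δx_i/2)·[f(x_{i-1}) + f(x_i)].
Sum = 423.296875.

423.296875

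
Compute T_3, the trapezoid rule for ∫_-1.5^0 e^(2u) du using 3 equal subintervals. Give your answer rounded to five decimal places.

0.51405

Δu = (0 − (-1.5))/3 = 0.5.
f(-1.5) ≈ 0.04979, f(-1) ≈ 0.13534, f(-0.5) ≈ 0.36788, f(0) ≈ 1.00000.
T_3 = (Δu/2)·[f(u_0) + 2f(u_1) + 2f(u_2) + f(u_3)].
Sum ≈ 0.51405.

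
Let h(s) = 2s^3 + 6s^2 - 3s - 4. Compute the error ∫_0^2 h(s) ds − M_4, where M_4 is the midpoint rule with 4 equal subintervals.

Exact integral: ∫_0^2 h(s) ds = 10.
M_4 = 9.5.
Error = 10 − 9.5 = 0.5.

0.5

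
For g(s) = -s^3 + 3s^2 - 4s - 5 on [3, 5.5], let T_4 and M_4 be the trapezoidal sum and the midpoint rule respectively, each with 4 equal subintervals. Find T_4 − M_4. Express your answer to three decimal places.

T_4 ≈ -125.72754.
M_4 ≈ -123.34717.
T_4 − M_4 ≈ -2.380.

-2.380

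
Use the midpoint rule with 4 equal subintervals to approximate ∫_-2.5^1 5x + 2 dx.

-6.125

Δx = (1 − (-2.5))/4 = 0.875.
Midpoints: -2.0625, -1.1875, -0.3125, 0.5625.
f(-2.0625) = -8.3125, f(-1.1875) = -3.9375, f(-0.3125) = 0.4375, f(0.5625) = 4.8125.
Sum = Δx · [f(-2.0625) + f(-1.1875) + f(-0.3125) + f(0.5625)].
Sum = -6.125.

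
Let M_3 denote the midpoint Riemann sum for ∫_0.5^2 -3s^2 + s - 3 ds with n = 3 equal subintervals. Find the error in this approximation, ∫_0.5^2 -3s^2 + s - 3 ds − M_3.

-0.09375

Exact integral: ∫_0.5^2 f(s) ds = -10.5.
M_3 = -10.40625.
Error = -10.5 − (-10.40625) = -0.09375.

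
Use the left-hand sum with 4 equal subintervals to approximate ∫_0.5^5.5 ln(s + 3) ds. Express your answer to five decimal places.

8.22959

Δs = (5.5 − 0.5)/4 = 1.25.
Left endpoints: 0.5, 1.75, 3, 4.25.
f(0.5) ≈ 1.25276, f(1.75) ≈ 1.55814, f(3) ≈ 1.79176, f(4.25) ≈ 1.98100.
Sum = Δs · [f(0.5) + f(1.75) + f(3) + f(4.25)].
Sum ≈ 8.22959.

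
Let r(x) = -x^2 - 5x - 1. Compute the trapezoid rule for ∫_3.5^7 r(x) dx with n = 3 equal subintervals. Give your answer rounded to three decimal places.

-196.211

Δx = (7 − 3.5)/3 = 7/6.
r(3.5) = -30.75, r(14/3) = -415/9, r(35/6) = -2311/36, r(7) = -85.
T_3 = (Δx/2)·[r(x_0) + 2r(x_1) + 2r(x_2) + r(x_3)].
Sum ≈ -196.211.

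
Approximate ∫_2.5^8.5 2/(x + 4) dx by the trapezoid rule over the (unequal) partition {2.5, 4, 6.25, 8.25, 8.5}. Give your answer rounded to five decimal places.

1.31783

Subinterval widths: 1.5, 2.25, 2, 0.25.
f(2.5) = 4/13, f(4) = 0.25, f(6.25) = 8/41, f(8.25) = 8/49, f(8.5) = 0.16.
On each subinterval the trapezoid contributes (Δx_i/2)·[f(x_{i-1}) + f(x_i)].
Sum ≈ 1.31783.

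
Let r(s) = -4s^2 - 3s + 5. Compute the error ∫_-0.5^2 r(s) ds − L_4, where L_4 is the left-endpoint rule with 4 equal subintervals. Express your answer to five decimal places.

-6.38021

Exact integral: ∫_-0.5^2 r(s) ds ≈ -3.9583333.
L_4 = 2.421875.
Error ≈ -3.9583333 − 2.421875 ≈ -6.38021.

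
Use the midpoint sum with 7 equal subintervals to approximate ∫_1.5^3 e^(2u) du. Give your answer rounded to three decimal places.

Δu = (3 − 1.5)/7 = 3/14.
Midpoints: 45/28, 51/28, 57/28, 2.25, 69/28, 75/28, 81/28.
f(45/28) ≈ 24.886, f(51/28) ≈ 38.201, f(57/28) ≈ 58.641, f(2.25) ≈ 90.017, f(69/28) ≈ 138.182, f(75/28) ≈ 212.118, f(81/28) ≈ 325.615.
Sum = Δu · [f(45/28) + f(51/28) + f(57/28) + ...].
Sum ≈ 190.213.

190.213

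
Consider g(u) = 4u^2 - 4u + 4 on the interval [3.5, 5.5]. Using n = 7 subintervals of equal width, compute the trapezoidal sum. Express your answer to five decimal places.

136.77551

Δu = (5.5 − 3.5)/7 = 2/7.
g(3.5) = 39, g(53/14) = 2263/49, g(57/14) = 2647/49, g(61/14) = 3063/49, g(65/14) = 3511/49, g(69/14) = 3991/49, g(73/14) = 4503/49, g(5.5) = 103.
T_7 = (Δu/2)·[g(u_0) + 2g(u_1) + ... + 2g(u_{6}) + g(u_7)].
Sum ≈ 136.77551.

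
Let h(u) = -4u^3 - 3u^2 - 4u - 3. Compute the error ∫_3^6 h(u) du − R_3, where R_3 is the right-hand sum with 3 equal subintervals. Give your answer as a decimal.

453

Exact integral: ∫_3^6 h(u) du = -1467.
R_3 = -1920.
Error = -1467 − (-1920) = 453.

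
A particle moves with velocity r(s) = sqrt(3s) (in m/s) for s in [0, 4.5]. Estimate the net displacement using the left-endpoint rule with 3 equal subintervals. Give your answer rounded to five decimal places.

Δs = (4.5 − 0)/3 = 1.5.
Left endpoints: 0, 1.5, 3.
r(0) ≈ 0.00000, r(1.5) ≈ 2.12132, r(3) ≈ 3.00000.
Sum = Δs · [r(0) + r(1.5) + r(3)].
Sum ≈ 7.68198.

7.68198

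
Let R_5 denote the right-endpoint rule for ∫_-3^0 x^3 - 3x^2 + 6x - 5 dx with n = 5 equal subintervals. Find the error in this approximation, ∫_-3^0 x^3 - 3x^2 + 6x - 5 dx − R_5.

Exact integral: ∫_-3^0 f(x) dx = -89.25.
R_5 = -69.
Error = -89.25 − (-69) = -20.25.

-20.25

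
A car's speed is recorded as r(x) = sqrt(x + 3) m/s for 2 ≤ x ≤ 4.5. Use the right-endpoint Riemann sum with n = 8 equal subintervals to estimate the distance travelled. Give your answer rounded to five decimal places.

Δx = (4.5 − 2)/8 = 0.3125.
Right endpoints: 2.3125, 2.625, 2.9375, 3.25, 3.5625, 3.875, 4.1875, 4.5.
r(2.3125) ≈ 2.30489, r(2.625) ≈ 2.37171, r(2.9375) ≈ 2.43670, r(3.25) ≈ 2.50000, r(3.5625) ≈ 2.56174, r(3.875) ≈ 2.62202, r(4.1875) ≈ 2.68095, r(4.5) ≈ 2.73861.
Sum = Δx · [r(2.3125) + r(2.625) + r(2.9375) + ...].
Sum ≈ 6.31769.

6.31769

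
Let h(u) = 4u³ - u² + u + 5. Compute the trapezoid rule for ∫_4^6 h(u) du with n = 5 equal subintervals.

Δu = (6 − 4)/5 = 0.4.
h(4) = 249, h(4.4) = 330.776, h(4.8) = 429.128, h(5.2) = 545.592, h(5.6) = 681.704, h(6) = 839.
T_5 = (Δu/2)·[h(u_0) + 2h(u_1) + ... + 2h(u_{4}) + h(u_5)].
Sum = 1012.48.

1012.48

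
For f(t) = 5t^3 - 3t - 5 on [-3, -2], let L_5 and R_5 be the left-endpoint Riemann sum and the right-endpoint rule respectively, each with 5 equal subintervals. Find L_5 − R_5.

L_5 = -88.2.
R_5 = -69.8.
L_5 − R_5 = -18.4.

-18.4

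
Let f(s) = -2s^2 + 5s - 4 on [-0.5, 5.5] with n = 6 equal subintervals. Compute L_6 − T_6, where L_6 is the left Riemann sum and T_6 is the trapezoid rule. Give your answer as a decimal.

15

L_6 = -47.
T_6 = -62.
L_6 − T_6 = 15.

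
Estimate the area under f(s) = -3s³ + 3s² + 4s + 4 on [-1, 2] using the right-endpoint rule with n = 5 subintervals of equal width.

Δs = (2 − (-1))/5 = 0.6.
Right endpoints: -0.4, 0.2, 0.8, 1.4, 2.
f(-0.4) = 3.072, f(0.2) = 4.896, f(0.8) = 7.584, f(1.4) = 7.248, f(2) = 0.
Sum = Δs · [f(-0.4) + f(0.2) + f(0.8) + f(1.4) + f(2)].
Sum = 13.68.

13.68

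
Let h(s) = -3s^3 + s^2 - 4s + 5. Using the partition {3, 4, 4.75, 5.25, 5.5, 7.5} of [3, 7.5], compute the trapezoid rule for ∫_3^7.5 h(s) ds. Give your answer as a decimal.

Subinterval widths: 1, 0.75, 0.5, 0.25, 2.
h(3) = -79, h(4) = -187, h(4.75) = -312.953125, h(5.25) = -422.546875, h(5.5) = -485.875, h(7.5) = -1234.375.
On each subinterval the trapezoid contributes (Δs_i/2)·[h(s_{i-1}) + h(s_i)].
Sum = -2338.16015625.

-2338.16015625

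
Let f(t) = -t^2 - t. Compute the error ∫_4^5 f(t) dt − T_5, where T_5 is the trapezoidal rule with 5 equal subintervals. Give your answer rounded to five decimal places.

0.00667

Exact integral: ∫_4^5 f(t) dt ≈ -24.8333333.
T_5 = -24.84.
Error ≈ -24.8333333 − (-24.84) ≈ 0.00667.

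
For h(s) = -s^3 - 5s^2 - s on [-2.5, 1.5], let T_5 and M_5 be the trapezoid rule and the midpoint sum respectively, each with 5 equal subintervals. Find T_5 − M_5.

T_5 = -22.66.
M_5 = -20.42.
T_5 − M_5 = -2.24.

-2.24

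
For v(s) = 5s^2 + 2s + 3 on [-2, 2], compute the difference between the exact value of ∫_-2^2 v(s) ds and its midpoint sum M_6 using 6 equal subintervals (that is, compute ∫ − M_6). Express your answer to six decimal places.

0.740741

Exact integral: ∫_-2^2 v(s) ds ≈ 38.66666667.
M_6 ≈ 37.92592593.
Error ≈ 38.66666667 − 37.92592593 ≈ 0.740741.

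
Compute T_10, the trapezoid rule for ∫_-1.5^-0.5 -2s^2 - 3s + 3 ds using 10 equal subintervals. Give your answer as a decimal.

3.83

Δs = (-0.5 − (-1.5))/10 = 0.1.
f(-1.5) = 3, f(-1.4) = 3.28, f(-1.3) = 3.52, f(-1.2) = 3.72, f(-1.1) = 3.88, f(-1) = 4, f(-0.9) = 4.08, f(-0.8) = 4.12, f(-0.7) = 4.12, f(-0.6) = 4.08, f(-0.5) = 4.
T_10 = (Δs/2)·[f(s_0) + 2f(s_1) + ... + 2f(s_{9}) + f(s_10)].
Sum = 3.83.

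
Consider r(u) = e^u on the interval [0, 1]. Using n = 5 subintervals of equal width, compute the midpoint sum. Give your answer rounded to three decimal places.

Δu = (1 − 0)/5 = 0.2.
Midpoints: 0.1, 0.3, 0.5, 0.7, 0.9.
r(0.1) ≈ 1.105, r(0.3) ≈ 1.350, r(0.5) ≈ 1.649, r(0.7) ≈ 2.014, r(0.9) ≈ 2.460.
Sum = Δu · [r(0.1) + r(0.3) + r(0.5) + r(0.7) + r(0.9)].
Sum ≈ 1.715.

1.715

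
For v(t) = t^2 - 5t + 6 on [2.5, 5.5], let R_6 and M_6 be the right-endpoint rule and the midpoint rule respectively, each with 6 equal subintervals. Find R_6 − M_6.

2.4375

R_6 = 10.625.
M_6 = 8.1875.
R_6 − M_6 = 2.4375.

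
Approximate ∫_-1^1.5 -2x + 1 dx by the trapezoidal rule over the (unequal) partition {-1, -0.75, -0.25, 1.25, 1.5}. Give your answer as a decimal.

1.25

Subinterval widths: 0.25, 0.5, 1.5, 0.25.
f(-1) = 3, f(-0.75) = 2.5, f(-0.25) = 1.5, f(1.25) = -1.5, f(1.5) = -2.
On each subinterval the trapezoid contributes (Δx_i/2)·[f(x_{i-1}) + f(x_i)].
Sum = 1.25.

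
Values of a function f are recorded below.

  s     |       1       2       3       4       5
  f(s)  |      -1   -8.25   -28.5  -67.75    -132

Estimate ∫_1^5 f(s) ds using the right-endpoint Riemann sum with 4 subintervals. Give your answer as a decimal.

Δs = 1.
Sum = 1·[(-8.25) + (-28.5) + (-67.75) + (-132)] = -236.5.

-236.5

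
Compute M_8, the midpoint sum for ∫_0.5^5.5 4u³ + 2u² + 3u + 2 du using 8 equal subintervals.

1074.6484375

Δu = (5.5 − 0.5)/8 = 0.625.
Midpoints: 0.8125, 1.4375, 2.0625, 2.6875, 3.3125, 3.9375, 4.5625, 5.1875.
f(0.8125) = 8093/1024, f(1.4375) = 22863/1024, f(2.0625) = 53033/1024, f(2.6875) = 104603/1024, f(3.3125) = 183573/1024, f(3.9375) = 295943/1024, f(4.5625) = 447713/1024, f(5.1875) = 644883/1024.
Sum = Δu · [f(0.8125) + f(1.4375) + f(2.0625) + ...].
Sum = 1074.6484375.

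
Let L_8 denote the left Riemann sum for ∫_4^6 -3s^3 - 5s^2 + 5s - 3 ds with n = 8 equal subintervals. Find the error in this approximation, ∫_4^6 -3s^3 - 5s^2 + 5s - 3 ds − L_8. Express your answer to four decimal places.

-67.2083

Exact integral: ∫_4^6 f(s) ds ≈ -989.333333.
L_8 = -922.125.
Error ≈ -989.333333 − (-922.125) ≈ -67.2083.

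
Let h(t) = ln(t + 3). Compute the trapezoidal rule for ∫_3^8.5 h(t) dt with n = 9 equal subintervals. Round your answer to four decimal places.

Δt = (8.5 − 3)/9 = 11/18.
h(3) ≈ 1.7918, h(65/18) ≈ 1.8888, h(38/9) ≈ 1.9772, h(29/6) ≈ 2.0584, h(49/9) ≈ 2.1335, h(109/18) ≈ 2.2034, h(20/3) ≈ 2.2687, h(131/18) ≈ 2.3300, h(71/9) ≈ 2.3877, h(8.5) ≈ 2.4423.
T_9 = (Δt/2)·[h(t_0) + 2h(t_1) + ... + 2h(t_{8}) + h(t_9)].
Sum ≈ 11.8340.

11.8340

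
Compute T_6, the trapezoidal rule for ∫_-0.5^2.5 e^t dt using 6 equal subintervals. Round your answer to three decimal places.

Δt = (2.5 − (-0.5))/6 = 0.5.
f(-0.5) ≈ 0.607, f(0) ≈ 1.000, f(0.5) ≈ 1.649, f(1) ≈ 2.718, f(1.5) ≈ 4.482, f(2) ≈ 7.389, f(2.5) ≈ 12.182.
T_6 = (Δt/2)·[f(t_0) + 2f(t_1) + ... + 2f(t_{5}) + f(t_6)].
Sum ≈ 11.816.

11.816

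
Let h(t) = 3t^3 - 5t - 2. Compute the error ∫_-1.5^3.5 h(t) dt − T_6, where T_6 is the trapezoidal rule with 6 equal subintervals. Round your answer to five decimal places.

Exact integral: ∫_-1.5^3.5 h(t) dt = 73.75.
T_6 ≈ 78.9583333.
Error ≈ 73.75 − 78.9583333 ≈ -5.20833.

-5.20833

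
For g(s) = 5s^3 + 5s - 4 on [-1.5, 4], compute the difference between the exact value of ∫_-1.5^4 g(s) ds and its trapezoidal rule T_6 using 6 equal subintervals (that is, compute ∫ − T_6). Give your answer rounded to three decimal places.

Exact integral: ∫_-1.5^4 g(s) ds = 326.046875.
T_6 ≈ 340.48915.
Error ≈ 326.046875 − 340.48915 ≈ -14.442.

-14.442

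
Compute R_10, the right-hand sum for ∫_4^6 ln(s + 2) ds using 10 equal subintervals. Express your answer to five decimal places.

Δs = (6 − 4)/10 = 0.2.
Right endpoints: 4.2, 4.4, 4.6, 4.8, 5, 5.2, 5.4, 5.6, 5.8, 6.
f(4.2) ≈ 1.82455, f(4.4) ≈ 1.85630, f(4.6) ≈ 1.88707, f(4.8) ≈ 1.91692, f(5) ≈ 1.94591, f(5.2) ≈ 1.97408, f(5.4) ≈ 2.00148, f(5.6) ≈ 2.02815, f(5.8) ≈ 2.05412, f(6) ≈ 2.07944.
Sum = Δs · [f(4.2) + f(4.4) + f(4.6) + ...].
Sum ≈ 3.91360.

3.91360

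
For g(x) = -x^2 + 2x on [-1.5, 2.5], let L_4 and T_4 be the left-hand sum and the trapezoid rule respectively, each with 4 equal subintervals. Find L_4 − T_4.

-2

L_4 = -5.
T_4 = -3.
L_4 − T_4 = -2.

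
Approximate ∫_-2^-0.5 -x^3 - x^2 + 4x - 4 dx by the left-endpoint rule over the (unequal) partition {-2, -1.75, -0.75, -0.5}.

Subinterval widths: 0.25, 1, 0.25.
Left endpoints: -2, -1.75, -0.75.
f(-2) = -8, f(-1.75) = -8.703125, f(-0.75) = -7.140625.
Sum = Σ Δx_i · f(x_i).
Sum = -12.48828125.

-12.48828125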